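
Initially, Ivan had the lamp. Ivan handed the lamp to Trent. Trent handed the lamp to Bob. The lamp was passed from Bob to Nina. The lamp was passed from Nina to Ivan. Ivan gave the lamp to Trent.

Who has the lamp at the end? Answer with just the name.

Answer: Trent

Derivation:
Tracking the lamp through each event:
Start: Ivan has the lamp.
After event 1: Trent has the lamp.
After event 2: Bob has the lamp.
After event 3: Nina has the lamp.
After event 4: Ivan has the lamp.
After event 5: Trent has the lamp.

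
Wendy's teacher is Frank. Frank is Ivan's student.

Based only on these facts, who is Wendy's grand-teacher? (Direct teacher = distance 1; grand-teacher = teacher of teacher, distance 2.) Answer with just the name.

Answer: Ivan

Derivation:
Reconstructing the teacher chain from the given facts:
  Ivan -> Frank -> Wendy
(each arrow means 'teacher of the next')
Positions in the chain (0 = top):
  position of Ivan: 0
  position of Frank: 1
  position of Wendy: 2

Wendy is at position 2; the grand-teacher is 2 steps up the chain, i.e. position 0: Ivan.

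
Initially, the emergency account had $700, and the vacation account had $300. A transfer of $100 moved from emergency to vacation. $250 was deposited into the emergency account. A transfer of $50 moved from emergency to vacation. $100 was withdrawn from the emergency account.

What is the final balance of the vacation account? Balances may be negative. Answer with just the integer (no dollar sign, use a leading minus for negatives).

Answer: 450

Derivation:
Tracking account balances step by step:
Start: emergency=700, vacation=300
Event 1 (transfer 100 emergency -> vacation): emergency: 700 - 100 = 600, vacation: 300 + 100 = 400. Balances: emergency=600, vacation=400
Event 2 (deposit 250 to emergency): emergency: 600 + 250 = 850. Balances: emergency=850, vacation=400
Event 3 (transfer 50 emergency -> vacation): emergency: 850 - 50 = 800, vacation: 400 + 50 = 450. Balances: emergency=800, vacation=450
Event 4 (withdraw 100 from emergency): emergency: 800 - 100 = 700. Balances: emergency=700, vacation=450

Final balance of vacation: 450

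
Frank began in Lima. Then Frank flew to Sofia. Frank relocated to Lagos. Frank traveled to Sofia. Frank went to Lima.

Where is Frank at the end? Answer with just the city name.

Answer: Lima

Derivation:
Tracking Frank's location:
Start: Frank is in Lima.
After move 1: Lima -> Sofia. Frank is in Sofia.
After move 2: Sofia -> Lagos. Frank is in Lagos.
After move 3: Lagos -> Sofia. Frank is in Sofia.
After move 4: Sofia -> Lima. Frank is in Lima.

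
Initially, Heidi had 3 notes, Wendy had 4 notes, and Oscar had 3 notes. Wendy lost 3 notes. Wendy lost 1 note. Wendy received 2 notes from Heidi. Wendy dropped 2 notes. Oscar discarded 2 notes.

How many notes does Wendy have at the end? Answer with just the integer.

Answer: 0

Derivation:
Tracking counts step by step:
Start: Heidi=3, Wendy=4, Oscar=3
Event 1 (Wendy -3): Wendy: 4 -> 1. State: Heidi=3, Wendy=1, Oscar=3
Event 2 (Wendy -1): Wendy: 1 -> 0. State: Heidi=3, Wendy=0, Oscar=3
Event 3 (Heidi -> Wendy, 2): Heidi: 3 -> 1, Wendy: 0 -> 2. State: Heidi=1, Wendy=2, Oscar=3
Event 4 (Wendy -2): Wendy: 2 -> 0. State: Heidi=1, Wendy=0, Oscar=3
Event 5 (Oscar -2): Oscar: 3 -> 1. State: Heidi=1, Wendy=0, Oscar=1

Wendy's final count: 0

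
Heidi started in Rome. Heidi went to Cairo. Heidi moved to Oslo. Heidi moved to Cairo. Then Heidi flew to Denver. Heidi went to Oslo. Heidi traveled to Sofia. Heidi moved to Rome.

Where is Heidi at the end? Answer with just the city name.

Tracking Heidi's location:
Start: Heidi is in Rome.
After move 1: Rome -> Cairo. Heidi is in Cairo.
After move 2: Cairo -> Oslo. Heidi is in Oslo.
After move 3: Oslo -> Cairo. Heidi is in Cairo.
After move 4: Cairo -> Denver. Heidi is in Denver.
After move 5: Denver -> Oslo. Heidi is in Oslo.
After move 6: Oslo -> Sofia. Heidi is in Sofia.
After move 7: Sofia -> Rome. Heidi is in Rome.

Answer: Rome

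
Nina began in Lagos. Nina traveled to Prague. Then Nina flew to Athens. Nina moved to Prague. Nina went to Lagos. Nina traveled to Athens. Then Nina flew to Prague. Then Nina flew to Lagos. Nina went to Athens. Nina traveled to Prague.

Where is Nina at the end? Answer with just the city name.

Answer: Prague

Derivation:
Tracking Nina's location:
Start: Nina is in Lagos.
After move 1: Lagos -> Prague. Nina is in Prague.
After move 2: Prague -> Athens. Nina is in Athens.
After move 3: Athens -> Prague. Nina is in Prague.
After move 4: Prague -> Lagos. Nina is in Lagos.
After move 5: Lagos -> Athens. Nina is in Athens.
After move 6: Athens -> Prague. Nina is in Prague.
After move 7: Prague -> Lagos. Nina is in Lagos.
After move 8: Lagos -> Athens. Nina is in Athens.
After move 9: Athens -> Prague. Nina is in Prague.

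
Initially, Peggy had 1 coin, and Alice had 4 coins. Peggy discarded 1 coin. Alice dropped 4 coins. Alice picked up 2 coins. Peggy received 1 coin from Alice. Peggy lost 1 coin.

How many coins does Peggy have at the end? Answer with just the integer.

Answer: 0

Derivation:
Tracking counts step by step:
Start: Peggy=1, Alice=4
Event 1 (Peggy -1): Peggy: 1 -> 0. State: Peggy=0, Alice=4
Event 2 (Alice -4): Alice: 4 -> 0. State: Peggy=0, Alice=0
Event 3 (Alice +2): Alice: 0 -> 2. State: Peggy=0, Alice=2
Event 4 (Alice -> Peggy, 1): Alice: 2 -> 1, Peggy: 0 -> 1. State: Peggy=1, Alice=1
Event 5 (Peggy -1): Peggy: 1 -> 0. State: Peggy=0, Alice=1

Peggy's final count: 0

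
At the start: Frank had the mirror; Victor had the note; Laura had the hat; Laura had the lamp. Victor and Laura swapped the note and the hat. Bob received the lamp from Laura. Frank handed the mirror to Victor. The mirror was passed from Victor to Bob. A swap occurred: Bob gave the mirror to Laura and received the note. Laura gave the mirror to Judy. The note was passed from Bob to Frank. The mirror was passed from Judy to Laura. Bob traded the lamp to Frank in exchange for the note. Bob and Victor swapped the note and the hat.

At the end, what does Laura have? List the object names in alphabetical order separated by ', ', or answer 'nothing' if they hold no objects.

Tracking all object holders:
Start: mirror:Frank, note:Victor, hat:Laura, lamp:Laura
Event 1 (swap note<->hat: now note:Laura, hat:Victor). State: mirror:Frank, note:Laura, hat:Victor, lamp:Laura
Event 2 (give lamp: Laura -> Bob). State: mirror:Frank, note:Laura, hat:Victor, lamp:Bob
Event 3 (give mirror: Frank -> Victor). State: mirror:Victor, note:Laura, hat:Victor, lamp:Bob
Event 4 (give mirror: Victor -> Bob). State: mirror:Bob, note:Laura, hat:Victor, lamp:Bob
Event 5 (swap mirror<->note: now mirror:Laura, note:Bob). State: mirror:Laura, note:Bob, hat:Victor, lamp:Bob
Event 6 (give mirror: Laura -> Judy). State: mirror:Judy, note:Bob, hat:Victor, lamp:Bob
Event 7 (give note: Bob -> Frank). State: mirror:Judy, note:Frank, hat:Victor, lamp:Bob
Event 8 (give mirror: Judy -> Laura). State: mirror:Laura, note:Frank, hat:Victor, lamp:Bob
Event 9 (swap lamp<->note: now lamp:Frank, note:Bob). State: mirror:Laura, note:Bob, hat:Victor, lamp:Frank
Event 10 (swap note<->hat: now note:Victor, hat:Bob). State: mirror:Laura, note:Victor, hat:Bob, lamp:Frank

Final state: mirror:Laura, note:Victor, hat:Bob, lamp:Frank
Laura holds: mirror.

Answer: mirror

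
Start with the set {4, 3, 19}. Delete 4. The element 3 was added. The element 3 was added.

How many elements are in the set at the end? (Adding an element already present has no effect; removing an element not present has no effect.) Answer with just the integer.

Answer: 2

Derivation:
Tracking the set through each operation:
Start: {19, 3, 4}
Event 1 (remove 4): removed. Set: {19, 3}
Event 2 (add 3): already present, no change. Set: {19, 3}
Event 3 (add 3): already present, no change. Set: {19, 3}

Final set: {19, 3} (size 2)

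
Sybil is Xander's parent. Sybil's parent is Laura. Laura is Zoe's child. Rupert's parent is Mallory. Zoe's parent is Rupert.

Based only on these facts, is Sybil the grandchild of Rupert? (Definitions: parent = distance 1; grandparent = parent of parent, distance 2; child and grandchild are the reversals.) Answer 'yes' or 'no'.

Answer: no

Derivation:
Reconstructing the parent chain from the given facts:
  Mallory -> Rupert -> Zoe -> Laura -> Sybil -> Xander
(each arrow means 'parent of the next')
Positions in the chain (0 = top):
  position of Mallory: 0
  position of Rupert: 1
  position of Zoe: 2
  position of Laura: 3
  position of Sybil: 4
  position of Xander: 5

Sybil is at position 4, Rupert is at position 1; signed distance (j - i) = -3.
'grandchild' requires j - i = -2. Actual distance is -3, so the relation does NOT hold.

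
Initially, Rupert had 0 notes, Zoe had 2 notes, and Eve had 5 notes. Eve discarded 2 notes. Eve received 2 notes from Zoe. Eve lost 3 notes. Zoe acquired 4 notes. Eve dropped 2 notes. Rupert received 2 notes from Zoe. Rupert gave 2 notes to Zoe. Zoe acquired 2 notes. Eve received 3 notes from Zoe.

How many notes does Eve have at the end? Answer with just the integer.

Tracking counts step by step:
Start: Rupert=0, Zoe=2, Eve=5
Event 1 (Eve -2): Eve: 5 -> 3. State: Rupert=0, Zoe=2, Eve=3
Event 2 (Zoe -> Eve, 2): Zoe: 2 -> 0, Eve: 3 -> 5. State: Rupert=0, Zoe=0, Eve=5
Event 3 (Eve -3): Eve: 5 -> 2. State: Rupert=0, Zoe=0, Eve=2
Event 4 (Zoe +4): Zoe: 0 -> 4. State: Rupert=0, Zoe=4, Eve=2
Event 5 (Eve -2): Eve: 2 -> 0. State: Rupert=0, Zoe=4, Eve=0
Event 6 (Zoe -> Rupert, 2): Zoe: 4 -> 2, Rupert: 0 -> 2. State: Rupert=2, Zoe=2, Eve=0
Event 7 (Rupert -> Zoe, 2): Rupert: 2 -> 0, Zoe: 2 -> 4. State: Rupert=0, Zoe=4, Eve=0
Event 8 (Zoe +2): Zoe: 4 -> 6. State: Rupert=0, Zoe=6, Eve=0
Event 9 (Zoe -> Eve, 3): Zoe: 6 -> 3, Eve: 0 -> 3. State: Rupert=0, Zoe=3, Eve=3

Eve's final count: 3

Answer: 3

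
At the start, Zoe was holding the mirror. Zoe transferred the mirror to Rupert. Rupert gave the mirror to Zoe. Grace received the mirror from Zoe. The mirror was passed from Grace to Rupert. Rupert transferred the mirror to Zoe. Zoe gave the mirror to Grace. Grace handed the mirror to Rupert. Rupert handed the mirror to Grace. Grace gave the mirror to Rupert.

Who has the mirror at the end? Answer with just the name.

Answer: Rupert

Derivation:
Tracking the mirror through each event:
Start: Zoe has the mirror.
After event 1: Rupert has the mirror.
After event 2: Zoe has the mirror.
After event 3: Grace has the mirror.
After event 4: Rupert has the mirror.
After event 5: Zoe has the mirror.
After event 6: Grace has the mirror.
After event 7: Rupert has the mirror.
After event 8: Grace has the mirror.
After event 9: Rupert has the mirror.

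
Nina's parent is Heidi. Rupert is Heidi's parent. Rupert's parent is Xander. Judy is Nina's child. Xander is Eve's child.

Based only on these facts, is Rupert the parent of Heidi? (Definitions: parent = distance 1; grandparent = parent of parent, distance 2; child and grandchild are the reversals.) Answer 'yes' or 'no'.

Reconstructing the parent chain from the given facts:
  Eve -> Xander -> Rupert -> Heidi -> Nina -> Judy
(each arrow means 'parent of the next')
Positions in the chain (0 = top):
  position of Eve: 0
  position of Xander: 1
  position of Rupert: 2
  position of Heidi: 3
  position of Nina: 4
  position of Judy: 5

Rupert is at position 2, Heidi is at position 3; signed distance (j - i) = 1.
'parent' requires j - i = 1. Actual distance is 1, so the relation HOLDS.

Answer: yes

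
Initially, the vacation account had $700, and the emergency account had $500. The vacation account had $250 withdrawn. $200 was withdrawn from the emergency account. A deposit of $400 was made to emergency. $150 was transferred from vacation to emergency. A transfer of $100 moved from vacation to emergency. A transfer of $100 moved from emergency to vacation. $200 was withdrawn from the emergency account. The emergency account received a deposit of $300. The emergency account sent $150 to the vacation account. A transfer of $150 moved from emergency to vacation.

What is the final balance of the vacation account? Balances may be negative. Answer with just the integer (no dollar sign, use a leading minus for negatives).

Answer: 600

Derivation:
Tracking account balances step by step:
Start: vacation=700, emergency=500
Event 1 (withdraw 250 from vacation): vacation: 700 - 250 = 450. Balances: vacation=450, emergency=500
Event 2 (withdraw 200 from emergency): emergency: 500 - 200 = 300. Balances: vacation=450, emergency=300
Event 3 (deposit 400 to emergency): emergency: 300 + 400 = 700. Balances: vacation=450, emergency=700
Event 4 (transfer 150 vacation -> emergency): vacation: 450 - 150 = 300, emergency: 700 + 150 = 850. Balances: vacation=300, emergency=850
Event 5 (transfer 100 vacation -> emergency): vacation: 300 - 100 = 200, emergency: 850 + 100 = 950. Balances: vacation=200, emergency=950
Event 6 (transfer 100 emergency -> vacation): emergency: 950 - 100 = 850, vacation: 200 + 100 = 300. Balances: vacation=300, emergency=850
Event 7 (withdraw 200 from emergency): emergency: 850 - 200 = 650. Balances: vacation=300, emergency=650
Event 8 (deposit 300 to emergency): emergency: 650 + 300 = 950. Balances: vacation=300, emergency=950
Event 9 (transfer 150 emergency -> vacation): emergency: 950 - 150 = 800, vacation: 300 + 150 = 450. Balances: vacation=450, emergency=800
Event 10 (transfer 150 emergency -> vacation): emergency: 800 - 150 = 650, vacation: 450 + 150 = 600. Balances: vacation=600, emergency=650

Final balance of vacation: 600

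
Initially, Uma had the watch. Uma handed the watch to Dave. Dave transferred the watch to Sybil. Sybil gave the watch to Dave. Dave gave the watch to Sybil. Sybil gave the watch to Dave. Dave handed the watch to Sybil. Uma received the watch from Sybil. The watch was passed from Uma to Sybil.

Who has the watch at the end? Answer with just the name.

Answer: Sybil

Derivation:
Tracking the watch through each event:
Start: Uma has the watch.
After event 1: Dave has the watch.
After event 2: Sybil has the watch.
After event 3: Dave has the watch.
After event 4: Sybil has the watch.
After event 5: Dave has the watch.
After event 6: Sybil has the watch.
After event 7: Uma has the watch.
After event 8: Sybil has the watch.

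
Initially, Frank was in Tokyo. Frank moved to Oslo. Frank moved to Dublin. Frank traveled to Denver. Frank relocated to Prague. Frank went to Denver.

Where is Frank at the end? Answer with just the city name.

Answer: Denver

Derivation:
Tracking Frank's location:
Start: Frank is in Tokyo.
After move 1: Tokyo -> Oslo. Frank is in Oslo.
After move 2: Oslo -> Dublin. Frank is in Dublin.
After move 3: Dublin -> Denver. Frank is in Denver.
After move 4: Denver -> Prague. Frank is in Prague.
After move 5: Prague -> Denver. Frank is in Denver.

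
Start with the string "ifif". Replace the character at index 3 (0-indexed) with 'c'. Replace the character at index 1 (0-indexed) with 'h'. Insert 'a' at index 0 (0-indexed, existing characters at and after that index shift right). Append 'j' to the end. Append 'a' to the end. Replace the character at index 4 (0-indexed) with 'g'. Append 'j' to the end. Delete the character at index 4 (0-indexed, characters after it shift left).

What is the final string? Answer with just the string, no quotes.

Applying each edit step by step:
Start: "ifif"
Op 1 (replace idx 3: 'f' -> 'c'): "ifif" -> "ific"
Op 2 (replace idx 1: 'f' -> 'h'): "ific" -> "ihic"
Op 3 (insert 'a' at idx 0): "ihic" -> "aihic"
Op 4 (append 'j'): "aihic" -> "aihicj"
Op 5 (append 'a'): "aihicj" -> "aihicja"
Op 6 (replace idx 4: 'c' -> 'g'): "aihicja" -> "aihigja"
Op 7 (append 'j'): "aihigja" -> "aihigjaj"
Op 8 (delete idx 4 = 'g'): "aihigjaj" -> "aihijaj"

Answer: aihijaj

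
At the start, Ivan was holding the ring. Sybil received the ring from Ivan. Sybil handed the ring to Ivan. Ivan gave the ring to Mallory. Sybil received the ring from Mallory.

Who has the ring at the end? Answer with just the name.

Answer: Sybil

Derivation:
Tracking the ring through each event:
Start: Ivan has the ring.
After event 1: Sybil has the ring.
After event 2: Ivan has the ring.
After event 3: Mallory has the ring.
After event 4: Sybil has the ring.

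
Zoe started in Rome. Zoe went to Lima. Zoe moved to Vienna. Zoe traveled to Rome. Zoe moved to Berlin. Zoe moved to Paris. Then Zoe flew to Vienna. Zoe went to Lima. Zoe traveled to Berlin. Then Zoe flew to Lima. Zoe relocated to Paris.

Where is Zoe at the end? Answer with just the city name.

Answer: Paris

Derivation:
Tracking Zoe's location:
Start: Zoe is in Rome.
After move 1: Rome -> Lima. Zoe is in Lima.
After move 2: Lima -> Vienna. Zoe is in Vienna.
After move 3: Vienna -> Rome. Zoe is in Rome.
After move 4: Rome -> Berlin. Zoe is in Berlin.
After move 5: Berlin -> Paris. Zoe is in Paris.
After move 6: Paris -> Vienna. Zoe is in Vienna.
After move 7: Vienna -> Lima. Zoe is in Lima.
After move 8: Lima -> Berlin. Zoe is in Berlin.
After move 9: Berlin -> Lima. Zoe is in Lima.
After move 10: Lima -> Paris. Zoe is in Paris.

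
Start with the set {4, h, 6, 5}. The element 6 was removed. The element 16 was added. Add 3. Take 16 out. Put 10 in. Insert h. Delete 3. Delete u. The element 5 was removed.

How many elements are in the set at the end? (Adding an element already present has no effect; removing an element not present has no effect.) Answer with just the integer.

Answer: 3

Derivation:
Tracking the set through each operation:
Start: {4, 5, 6, h}
Event 1 (remove 6): removed. Set: {4, 5, h}
Event 2 (add 16): added. Set: {16, 4, 5, h}
Event 3 (add 3): added. Set: {16, 3, 4, 5, h}
Event 4 (remove 16): removed. Set: {3, 4, 5, h}
Event 5 (add 10): added. Set: {10, 3, 4, 5, h}
Event 6 (add h): already present, no change. Set: {10, 3, 4, 5, h}
Event 7 (remove 3): removed. Set: {10, 4, 5, h}
Event 8 (remove u): not present, no change. Set: {10, 4, 5, h}
Event 9 (remove 5): removed. Set: {10, 4, h}

Final set: {10, 4, h} (size 3)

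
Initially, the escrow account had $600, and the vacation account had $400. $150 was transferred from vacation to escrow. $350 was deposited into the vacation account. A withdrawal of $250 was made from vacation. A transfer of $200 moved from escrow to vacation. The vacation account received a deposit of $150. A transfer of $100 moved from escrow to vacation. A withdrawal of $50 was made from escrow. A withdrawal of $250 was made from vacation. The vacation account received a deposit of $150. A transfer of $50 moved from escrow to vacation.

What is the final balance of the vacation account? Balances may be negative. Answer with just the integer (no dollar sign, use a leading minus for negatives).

Tracking account balances step by step:
Start: escrow=600, vacation=400
Event 1 (transfer 150 vacation -> escrow): vacation: 400 - 150 = 250, escrow: 600 + 150 = 750. Balances: escrow=750, vacation=250
Event 2 (deposit 350 to vacation): vacation: 250 + 350 = 600. Balances: escrow=750, vacation=600
Event 3 (withdraw 250 from vacation): vacation: 600 - 250 = 350. Balances: escrow=750, vacation=350
Event 4 (transfer 200 escrow -> vacation): escrow: 750 - 200 = 550, vacation: 350 + 200 = 550. Balances: escrow=550, vacation=550
Event 5 (deposit 150 to vacation): vacation: 550 + 150 = 700. Balances: escrow=550, vacation=700
Event 6 (transfer 100 escrow -> vacation): escrow: 550 - 100 = 450, vacation: 700 + 100 = 800. Balances: escrow=450, vacation=800
Event 7 (withdraw 50 from escrow): escrow: 450 - 50 = 400. Balances: escrow=400, vacation=800
Event 8 (withdraw 250 from vacation): vacation: 800 - 250 = 550. Balances: escrow=400, vacation=550
Event 9 (deposit 150 to vacation): vacation: 550 + 150 = 700. Balances: escrow=400, vacation=700
Event 10 (transfer 50 escrow -> vacation): escrow: 400 - 50 = 350, vacation: 700 + 50 = 750. Balances: escrow=350, vacation=750

Final balance of vacation: 750

Answer: 750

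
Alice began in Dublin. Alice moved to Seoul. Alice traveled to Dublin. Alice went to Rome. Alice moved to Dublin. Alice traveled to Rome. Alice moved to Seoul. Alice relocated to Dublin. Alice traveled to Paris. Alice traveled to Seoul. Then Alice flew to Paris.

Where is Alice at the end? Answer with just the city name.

Tracking Alice's location:
Start: Alice is in Dublin.
After move 1: Dublin -> Seoul. Alice is in Seoul.
After move 2: Seoul -> Dublin. Alice is in Dublin.
After move 3: Dublin -> Rome. Alice is in Rome.
After move 4: Rome -> Dublin. Alice is in Dublin.
After move 5: Dublin -> Rome. Alice is in Rome.
After move 6: Rome -> Seoul. Alice is in Seoul.
After move 7: Seoul -> Dublin. Alice is in Dublin.
After move 8: Dublin -> Paris. Alice is in Paris.
After move 9: Paris -> Seoul. Alice is in Seoul.
After move 10: Seoul -> Paris. Alice is in Paris.

Answer: Paris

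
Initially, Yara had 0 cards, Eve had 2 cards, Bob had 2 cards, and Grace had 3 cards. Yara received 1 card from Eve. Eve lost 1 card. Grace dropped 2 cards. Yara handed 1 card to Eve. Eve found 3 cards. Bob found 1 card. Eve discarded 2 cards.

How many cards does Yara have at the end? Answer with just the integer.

Tracking counts step by step:
Start: Yara=0, Eve=2, Bob=2, Grace=3
Event 1 (Eve -> Yara, 1): Eve: 2 -> 1, Yara: 0 -> 1. State: Yara=1, Eve=1, Bob=2, Grace=3
Event 2 (Eve -1): Eve: 1 -> 0. State: Yara=1, Eve=0, Bob=2, Grace=3
Event 3 (Grace -2): Grace: 3 -> 1. State: Yara=1, Eve=0, Bob=2, Grace=1
Event 4 (Yara -> Eve, 1): Yara: 1 -> 0, Eve: 0 -> 1. State: Yara=0, Eve=1, Bob=2, Grace=1
Event 5 (Eve +3): Eve: 1 -> 4. State: Yara=0, Eve=4, Bob=2, Grace=1
Event 6 (Bob +1): Bob: 2 -> 3. State: Yara=0, Eve=4, Bob=3, Grace=1
Event 7 (Eve -2): Eve: 4 -> 2. State: Yara=0, Eve=2, Bob=3, Grace=1

Yara's final count: 0

Answer: 0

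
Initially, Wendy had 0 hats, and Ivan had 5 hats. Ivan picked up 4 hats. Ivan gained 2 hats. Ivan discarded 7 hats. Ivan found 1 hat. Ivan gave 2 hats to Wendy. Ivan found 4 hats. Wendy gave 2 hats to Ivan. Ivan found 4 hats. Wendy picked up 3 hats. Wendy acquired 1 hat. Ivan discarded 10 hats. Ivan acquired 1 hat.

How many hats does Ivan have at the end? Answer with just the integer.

Answer: 4

Derivation:
Tracking counts step by step:
Start: Wendy=0, Ivan=5
Event 1 (Ivan +4): Ivan: 5 -> 9. State: Wendy=0, Ivan=9
Event 2 (Ivan +2): Ivan: 9 -> 11. State: Wendy=0, Ivan=11
Event 3 (Ivan -7): Ivan: 11 -> 4. State: Wendy=0, Ivan=4
Event 4 (Ivan +1): Ivan: 4 -> 5. State: Wendy=0, Ivan=5
Event 5 (Ivan -> Wendy, 2): Ivan: 5 -> 3, Wendy: 0 -> 2. State: Wendy=2, Ivan=3
Event 6 (Ivan +4): Ivan: 3 -> 7. State: Wendy=2, Ivan=7
Event 7 (Wendy -> Ivan, 2): Wendy: 2 -> 0, Ivan: 7 -> 9. State: Wendy=0, Ivan=9
Event 8 (Ivan +4): Ivan: 9 -> 13. State: Wendy=0, Ivan=13
Event 9 (Wendy +3): Wendy: 0 -> 3. State: Wendy=3, Ivan=13
Event 10 (Wendy +1): Wendy: 3 -> 4. State: Wendy=4, Ivan=13
Event 11 (Ivan -10): Ivan: 13 -> 3. State: Wendy=4, Ivan=3
Event 12 (Ivan +1): Ivan: 3 -> 4. State: Wendy=4, Ivan=4

Ivan's final count: 4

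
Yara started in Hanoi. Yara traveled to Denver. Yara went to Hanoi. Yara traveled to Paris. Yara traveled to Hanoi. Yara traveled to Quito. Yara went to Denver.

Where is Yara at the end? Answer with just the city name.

Answer: Denver

Derivation:
Tracking Yara's location:
Start: Yara is in Hanoi.
After move 1: Hanoi -> Denver. Yara is in Denver.
After move 2: Denver -> Hanoi. Yara is in Hanoi.
After move 3: Hanoi -> Paris. Yara is in Paris.
After move 4: Paris -> Hanoi. Yara is in Hanoi.
After move 5: Hanoi -> Quito. Yara is in Quito.
After move 6: Quito -> Denver. Yara is in Denver.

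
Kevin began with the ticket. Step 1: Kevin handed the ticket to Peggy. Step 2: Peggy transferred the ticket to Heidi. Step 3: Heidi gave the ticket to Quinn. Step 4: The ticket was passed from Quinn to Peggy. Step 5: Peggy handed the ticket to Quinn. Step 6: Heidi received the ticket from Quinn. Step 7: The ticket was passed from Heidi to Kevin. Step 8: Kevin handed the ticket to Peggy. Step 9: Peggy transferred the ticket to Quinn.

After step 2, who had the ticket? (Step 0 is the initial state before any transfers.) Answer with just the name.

Answer: Heidi

Derivation:
Tracking the ticket holder through step 2:
After step 0 (start): Kevin
After step 1: Peggy
After step 2: Heidi

At step 2, the holder is Heidi.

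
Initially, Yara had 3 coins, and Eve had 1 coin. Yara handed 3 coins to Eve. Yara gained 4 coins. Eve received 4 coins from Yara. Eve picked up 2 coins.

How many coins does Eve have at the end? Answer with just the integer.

Tracking counts step by step:
Start: Yara=3, Eve=1
Event 1 (Yara -> Eve, 3): Yara: 3 -> 0, Eve: 1 -> 4. State: Yara=0, Eve=4
Event 2 (Yara +4): Yara: 0 -> 4. State: Yara=4, Eve=4
Event 3 (Yara -> Eve, 4): Yara: 4 -> 0, Eve: 4 -> 8. State: Yara=0, Eve=8
Event 4 (Eve +2): Eve: 8 -> 10. State: Yara=0, Eve=10

Eve's final count: 10

Answer: 10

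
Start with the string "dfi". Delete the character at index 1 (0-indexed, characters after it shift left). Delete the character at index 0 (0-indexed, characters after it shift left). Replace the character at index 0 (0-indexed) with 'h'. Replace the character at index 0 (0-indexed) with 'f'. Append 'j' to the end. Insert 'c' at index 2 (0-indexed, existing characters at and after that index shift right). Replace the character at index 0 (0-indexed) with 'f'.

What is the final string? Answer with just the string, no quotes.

Answer: fjc

Derivation:
Applying each edit step by step:
Start: "dfi"
Op 1 (delete idx 1 = 'f'): "dfi" -> "di"
Op 2 (delete idx 0 = 'd'): "di" -> "i"
Op 3 (replace idx 0: 'i' -> 'h'): "i" -> "h"
Op 4 (replace idx 0: 'h' -> 'f'): "h" -> "f"
Op 5 (append 'j'): "f" -> "fj"
Op 6 (insert 'c' at idx 2): "fj" -> "fjc"
Op 7 (replace idx 0: 'f' -> 'f'): "fjc" -> "fjc"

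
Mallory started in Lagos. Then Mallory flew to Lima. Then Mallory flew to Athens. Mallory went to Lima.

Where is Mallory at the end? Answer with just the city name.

Tracking Mallory's location:
Start: Mallory is in Lagos.
After move 1: Lagos -> Lima. Mallory is in Lima.
After move 2: Lima -> Athens. Mallory is in Athens.
After move 3: Athens -> Lima. Mallory is in Lima.

Answer: Lima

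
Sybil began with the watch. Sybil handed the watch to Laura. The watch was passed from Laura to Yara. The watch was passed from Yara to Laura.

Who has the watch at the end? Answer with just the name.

Tracking the watch through each event:
Start: Sybil has the watch.
After event 1: Laura has the watch.
After event 2: Yara has the watch.
After event 3: Laura has the watch.

Answer: Laura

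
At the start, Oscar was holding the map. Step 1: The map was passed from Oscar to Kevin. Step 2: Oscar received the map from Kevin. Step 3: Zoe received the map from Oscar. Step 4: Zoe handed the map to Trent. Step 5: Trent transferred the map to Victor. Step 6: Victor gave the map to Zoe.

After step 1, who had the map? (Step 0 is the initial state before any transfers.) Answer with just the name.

Tracking the map holder through step 1:
After step 0 (start): Oscar
After step 1: Kevin

At step 1, the holder is Kevin.

Answer: Kevin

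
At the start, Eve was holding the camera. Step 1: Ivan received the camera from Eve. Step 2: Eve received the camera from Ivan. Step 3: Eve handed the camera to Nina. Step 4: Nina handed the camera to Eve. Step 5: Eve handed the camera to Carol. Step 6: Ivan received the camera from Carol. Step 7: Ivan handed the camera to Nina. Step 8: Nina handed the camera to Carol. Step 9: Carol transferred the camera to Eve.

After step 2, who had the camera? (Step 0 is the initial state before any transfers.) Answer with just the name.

Tracking the camera holder through step 2:
After step 0 (start): Eve
After step 1: Ivan
After step 2: Eve

At step 2, the holder is Eve.

Answer: Eve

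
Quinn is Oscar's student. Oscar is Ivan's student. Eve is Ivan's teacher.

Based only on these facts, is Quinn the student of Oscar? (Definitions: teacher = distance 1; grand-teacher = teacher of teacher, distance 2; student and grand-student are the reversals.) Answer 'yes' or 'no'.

Reconstructing the teacher chain from the given facts:
  Eve -> Ivan -> Oscar -> Quinn
(each arrow means 'teacher of the next')
Positions in the chain (0 = top):
  position of Eve: 0
  position of Ivan: 1
  position of Oscar: 2
  position of Quinn: 3

Quinn is at position 3, Oscar is at position 2; signed distance (j - i) = -1.
'student' requires j - i = -1. Actual distance is -1, so the relation HOLDS.

Answer: yes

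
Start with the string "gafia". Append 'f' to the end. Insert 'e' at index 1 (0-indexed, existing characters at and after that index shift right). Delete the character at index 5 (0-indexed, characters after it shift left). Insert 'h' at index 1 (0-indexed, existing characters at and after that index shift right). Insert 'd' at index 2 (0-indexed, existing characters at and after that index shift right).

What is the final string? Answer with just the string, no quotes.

Applying each edit step by step:
Start: "gafia"
Op 1 (append 'f'): "gafia" -> "gafiaf"
Op 2 (insert 'e' at idx 1): "gafiaf" -> "geafiaf"
Op 3 (delete idx 5 = 'a'): "geafiaf" -> "geafif"
Op 4 (insert 'h' at idx 1): "geafif" -> "gheafif"
Op 5 (insert 'd' at idx 2): "gheafif" -> "ghdeafif"

Answer: ghdeafif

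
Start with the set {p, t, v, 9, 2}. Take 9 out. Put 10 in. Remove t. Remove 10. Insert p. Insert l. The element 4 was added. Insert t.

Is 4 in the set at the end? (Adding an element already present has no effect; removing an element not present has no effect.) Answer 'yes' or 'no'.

Answer: yes

Derivation:
Tracking the set through each operation:
Start: {2, 9, p, t, v}
Event 1 (remove 9): removed. Set: {2, p, t, v}
Event 2 (add 10): added. Set: {10, 2, p, t, v}
Event 3 (remove t): removed. Set: {10, 2, p, v}
Event 4 (remove 10): removed. Set: {2, p, v}
Event 5 (add p): already present, no change. Set: {2, p, v}
Event 6 (add l): added. Set: {2, l, p, v}
Event 7 (add 4): added. Set: {2, 4, l, p, v}
Event 8 (add t): added. Set: {2, 4, l, p, t, v}

Final set: {2, 4, l, p, t, v} (size 6)
4 is in the final set.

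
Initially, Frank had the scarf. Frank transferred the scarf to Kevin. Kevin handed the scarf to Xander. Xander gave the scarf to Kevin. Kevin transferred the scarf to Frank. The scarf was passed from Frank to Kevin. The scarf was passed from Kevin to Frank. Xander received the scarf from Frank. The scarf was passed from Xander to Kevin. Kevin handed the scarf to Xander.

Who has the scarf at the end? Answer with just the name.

Tracking the scarf through each event:
Start: Frank has the scarf.
After event 1: Kevin has the scarf.
After event 2: Xander has the scarf.
After event 3: Kevin has the scarf.
After event 4: Frank has the scarf.
After event 5: Kevin has the scarf.
After event 6: Frank has the scarf.
After event 7: Xander has the scarf.
After event 8: Kevin has the scarf.
After event 9: Xander has the scarf.

Answer: Xander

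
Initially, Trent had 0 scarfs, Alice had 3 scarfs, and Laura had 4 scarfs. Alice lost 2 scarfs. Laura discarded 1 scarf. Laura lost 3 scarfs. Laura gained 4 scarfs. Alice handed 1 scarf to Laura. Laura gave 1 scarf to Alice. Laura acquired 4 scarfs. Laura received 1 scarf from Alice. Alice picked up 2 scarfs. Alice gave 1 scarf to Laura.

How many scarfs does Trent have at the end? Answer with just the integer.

Tracking counts step by step:
Start: Trent=0, Alice=3, Laura=4
Event 1 (Alice -2): Alice: 3 -> 1. State: Trent=0, Alice=1, Laura=4
Event 2 (Laura -1): Laura: 4 -> 3. State: Trent=0, Alice=1, Laura=3
Event 3 (Laura -3): Laura: 3 -> 0. State: Trent=0, Alice=1, Laura=0
Event 4 (Laura +4): Laura: 0 -> 4. State: Trent=0, Alice=1, Laura=4
Event 5 (Alice -> Laura, 1): Alice: 1 -> 0, Laura: 4 -> 5. State: Trent=0, Alice=0, Laura=5
Event 6 (Laura -> Alice, 1): Laura: 5 -> 4, Alice: 0 -> 1. State: Trent=0, Alice=1, Laura=4
Event 7 (Laura +4): Laura: 4 -> 8. State: Trent=0, Alice=1, Laura=8
Event 8 (Alice -> Laura, 1): Alice: 1 -> 0, Laura: 8 -> 9. State: Trent=0, Alice=0, Laura=9
Event 9 (Alice +2): Alice: 0 -> 2. State: Trent=0, Alice=2, Laura=9
Event 10 (Alice -> Laura, 1): Alice: 2 -> 1, Laura: 9 -> 10. State: Trent=0, Alice=1, Laura=10

Trent's final count: 0

Answer: 0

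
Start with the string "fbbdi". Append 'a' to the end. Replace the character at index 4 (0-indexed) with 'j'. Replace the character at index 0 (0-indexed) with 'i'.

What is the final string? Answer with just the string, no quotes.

Answer: ibbdja

Derivation:
Applying each edit step by step:
Start: "fbbdi"
Op 1 (append 'a'): "fbbdi" -> "fbbdia"
Op 2 (replace idx 4: 'i' -> 'j'): "fbbdia" -> "fbbdja"
Op 3 (replace idx 0: 'f' -> 'i'): "fbbdja" -> "ibbdja"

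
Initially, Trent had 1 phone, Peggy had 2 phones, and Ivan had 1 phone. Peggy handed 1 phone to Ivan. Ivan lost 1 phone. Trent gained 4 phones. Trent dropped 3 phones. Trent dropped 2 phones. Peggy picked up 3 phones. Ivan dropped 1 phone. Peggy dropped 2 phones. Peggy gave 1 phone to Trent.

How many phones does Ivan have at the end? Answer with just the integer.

Tracking counts step by step:
Start: Trent=1, Peggy=2, Ivan=1
Event 1 (Peggy -> Ivan, 1): Peggy: 2 -> 1, Ivan: 1 -> 2. State: Trent=1, Peggy=1, Ivan=2
Event 2 (Ivan -1): Ivan: 2 -> 1. State: Trent=1, Peggy=1, Ivan=1
Event 3 (Trent +4): Trent: 1 -> 5. State: Trent=5, Peggy=1, Ivan=1
Event 4 (Trent -3): Trent: 5 -> 2. State: Trent=2, Peggy=1, Ivan=1
Event 5 (Trent -2): Trent: 2 -> 0. State: Trent=0, Peggy=1, Ivan=1
Event 6 (Peggy +3): Peggy: 1 -> 4. State: Trent=0, Peggy=4, Ivan=1
Event 7 (Ivan -1): Ivan: 1 -> 0. State: Trent=0, Peggy=4, Ivan=0
Event 8 (Peggy -2): Peggy: 4 -> 2. State: Trent=0, Peggy=2, Ivan=0
Event 9 (Peggy -> Trent, 1): Peggy: 2 -> 1, Trent: 0 -> 1. State: Trent=1, Peggy=1, Ivan=0

Ivan's final count: 0

Answer: 0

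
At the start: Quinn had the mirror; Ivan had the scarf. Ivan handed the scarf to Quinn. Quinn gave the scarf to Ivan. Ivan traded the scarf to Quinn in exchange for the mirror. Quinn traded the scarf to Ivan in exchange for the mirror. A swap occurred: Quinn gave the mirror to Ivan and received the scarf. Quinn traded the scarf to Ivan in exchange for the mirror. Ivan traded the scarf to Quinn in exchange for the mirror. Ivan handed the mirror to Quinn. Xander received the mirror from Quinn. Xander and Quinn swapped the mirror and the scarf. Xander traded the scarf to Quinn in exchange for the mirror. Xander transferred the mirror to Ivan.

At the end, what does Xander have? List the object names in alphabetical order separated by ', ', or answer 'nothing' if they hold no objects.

Tracking all object holders:
Start: mirror:Quinn, scarf:Ivan
Event 1 (give scarf: Ivan -> Quinn). State: mirror:Quinn, scarf:Quinn
Event 2 (give scarf: Quinn -> Ivan). State: mirror:Quinn, scarf:Ivan
Event 3 (swap scarf<->mirror: now scarf:Quinn, mirror:Ivan). State: mirror:Ivan, scarf:Quinn
Event 4 (swap scarf<->mirror: now scarf:Ivan, mirror:Quinn). State: mirror:Quinn, scarf:Ivan
Event 5 (swap mirror<->scarf: now mirror:Ivan, scarf:Quinn). State: mirror:Ivan, scarf:Quinn
Event 6 (swap scarf<->mirror: now scarf:Ivan, mirror:Quinn). State: mirror:Quinn, scarf:Ivan
Event 7 (swap scarf<->mirror: now scarf:Quinn, mirror:Ivan). State: mirror:Ivan, scarf:Quinn
Event 8 (give mirror: Ivan -> Quinn). State: mirror:Quinn, scarf:Quinn
Event 9 (give mirror: Quinn -> Xander). State: mirror:Xander, scarf:Quinn
Event 10 (swap mirror<->scarf: now mirror:Quinn, scarf:Xander). State: mirror:Quinn, scarf:Xander
Event 11 (swap scarf<->mirror: now scarf:Quinn, mirror:Xander). State: mirror:Xander, scarf:Quinn
Event 12 (give mirror: Xander -> Ivan). State: mirror:Ivan, scarf:Quinn

Final state: mirror:Ivan, scarf:Quinn
Xander holds: (nothing).

Answer: nothing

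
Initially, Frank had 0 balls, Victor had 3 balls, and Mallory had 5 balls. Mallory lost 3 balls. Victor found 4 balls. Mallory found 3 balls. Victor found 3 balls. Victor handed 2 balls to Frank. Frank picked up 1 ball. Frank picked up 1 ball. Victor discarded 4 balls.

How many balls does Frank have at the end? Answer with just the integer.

Answer: 4

Derivation:
Tracking counts step by step:
Start: Frank=0, Victor=3, Mallory=5
Event 1 (Mallory -3): Mallory: 5 -> 2. State: Frank=0, Victor=3, Mallory=2
Event 2 (Victor +4): Victor: 3 -> 7. State: Frank=0, Victor=7, Mallory=2
Event 3 (Mallory +3): Mallory: 2 -> 5. State: Frank=0, Victor=7, Mallory=5
Event 4 (Victor +3): Victor: 7 -> 10. State: Frank=0, Victor=10, Mallory=5
Event 5 (Victor -> Frank, 2): Victor: 10 -> 8, Frank: 0 -> 2. State: Frank=2, Victor=8, Mallory=5
Event 6 (Frank +1): Frank: 2 -> 3. State: Frank=3, Victor=8, Mallory=5
Event 7 (Frank +1): Frank: 3 -> 4. State: Frank=4, Victor=8, Mallory=5
Event 8 (Victor -4): Victor: 8 -> 4. State: Frank=4, Victor=4, Mallory=5

Frank's final count: 4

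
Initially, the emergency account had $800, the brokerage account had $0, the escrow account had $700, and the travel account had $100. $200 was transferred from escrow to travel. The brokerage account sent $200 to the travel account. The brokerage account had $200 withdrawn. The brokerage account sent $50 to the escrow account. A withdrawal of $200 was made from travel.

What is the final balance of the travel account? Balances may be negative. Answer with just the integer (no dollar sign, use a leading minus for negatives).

Tracking account balances step by step:
Start: emergency=800, brokerage=0, escrow=700, travel=100
Event 1 (transfer 200 escrow -> travel): escrow: 700 - 200 = 500, travel: 100 + 200 = 300. Balances: emergency=800, brokerage=0, escrow=500, travel=300
Event 2 (transfer 200 brokerage -> travel): brokerage: 0 - 200 = -200, travel: 300 + 200 = 500. Balances: emergency=800, brokerage=-200, escrow=500, travel=500
Event 3 (withdraw 200 from brokerage): brokerage: -200 - 200 = -400. Balances: emergency=800, brokerage=-400, escrow=500, travel=500
Event 4 (transfer 50 brokerage -> escrow): brokerage: -400 - 50 = -450, escrow: 500 + 50 = 550. Balances: emergency=800, brokerage=-450, escrow=550, travel=500
Event 5 (withdraw 200 from travel): travel: 500 - 200 = 300. Balances: emergency=800, brokerage=-450, escrow=550, travel=300

Final balance of travel: 300

Answer: 300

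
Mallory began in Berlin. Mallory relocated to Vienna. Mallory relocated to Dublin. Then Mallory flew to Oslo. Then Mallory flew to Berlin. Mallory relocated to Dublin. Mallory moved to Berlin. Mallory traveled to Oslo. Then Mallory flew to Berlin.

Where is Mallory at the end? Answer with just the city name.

Answer: Berlin

Derivation:
Tracking Mallory's location:
Start: Mallory is in Berlin.
After move 1: Berlin -> Vienna. Mallory is in Vienna.
After move 2: Vienna -> Dublin. Mallory is in Dublin.
After move 3: Dublin -> Oslo. Mallory is in Oslo.
After move 4: Oslo -> Berlin. Mallory is in Berlin.
After move 5: Berlin -> Dublin. Mallory is in Dublin.
After move 6: Dublin -> Berlin. Mallory is in Berlin.
After move 7: Berlin -> Oslo. Mallory is in Oslo.
After move 8: Oslo -> Berlin. Mallory is in Berlin.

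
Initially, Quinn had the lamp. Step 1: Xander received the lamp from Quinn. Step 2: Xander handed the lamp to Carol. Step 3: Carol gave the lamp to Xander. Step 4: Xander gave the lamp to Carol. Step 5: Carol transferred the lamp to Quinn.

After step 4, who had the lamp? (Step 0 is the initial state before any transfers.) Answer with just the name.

Tracking the lamp holder through step 4:
After step 0 (start): Quinn
After step 1: Xander
After step 2: Carol
After step 3: Xander
After step 4: Carol

At step 4, the holder is Carol.

Answer: Carol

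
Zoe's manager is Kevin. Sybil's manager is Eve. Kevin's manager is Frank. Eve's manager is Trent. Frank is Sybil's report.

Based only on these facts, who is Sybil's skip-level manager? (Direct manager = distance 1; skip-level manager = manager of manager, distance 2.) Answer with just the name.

Reconstructing the manager chain from the given facts:
  Trent -> Eve -> Sybil -> Frank -> Kevin -> Zoe
(each arrow means 'manager of the next')
Positions in the chain (0 = top):
  position of Trent: 0
  position of Eve: 1
  position of Sybil: 2
  position of Frank: 3
  position of Kevin: 4
  position of Zoe: 5

Sybil is at position 2; the skip-level manager is 2 steps up the chain, i.e. position 0: Trent.

Answer: Trent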